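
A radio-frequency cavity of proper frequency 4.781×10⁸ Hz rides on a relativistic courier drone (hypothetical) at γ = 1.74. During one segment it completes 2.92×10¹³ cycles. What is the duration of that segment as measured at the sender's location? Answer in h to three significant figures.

Δt = 29.5 h

γ = 1.74
Proper time for N cycles: τ = N/f = 2.92×10¹³/(4.781×10⁸) = 6.108×10⁴ s = 16.97 h.
Lab-frame duration Δt = γτ = 1.740 × 16.97 = 29.52 h.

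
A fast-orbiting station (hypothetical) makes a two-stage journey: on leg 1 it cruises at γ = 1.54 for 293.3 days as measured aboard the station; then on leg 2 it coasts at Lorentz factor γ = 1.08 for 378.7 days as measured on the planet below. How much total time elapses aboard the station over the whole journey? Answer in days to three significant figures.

Leg 1: 293.3 days is already measured aboard the station.
Leg 2: γ = 1.08; τ_2 = 378.7/1.080 = 350.6 days.
Total: 293.3 + 350.6 days.

τ = 644 days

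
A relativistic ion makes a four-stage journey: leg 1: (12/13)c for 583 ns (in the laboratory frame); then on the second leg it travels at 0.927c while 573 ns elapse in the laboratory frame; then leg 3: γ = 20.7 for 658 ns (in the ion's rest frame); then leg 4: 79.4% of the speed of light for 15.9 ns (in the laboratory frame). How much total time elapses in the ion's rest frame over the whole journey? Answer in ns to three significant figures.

τ = 1110 ns

Leg 1: γ = 1/√(1 − (12/13)²) = 13/5 = 2.600; τ_1 = 583/2.600 = 224.2 ns.
Leg 2: γ = 1/√(1 − 0.927²) = 1/√0.1407 = 2.666; τ_2 = 573/2.666 = 214.9 ns.
Leg 3: 658 ns is already measured in the ion's rest frame.
Leg 4: β = 0.794; γ = 1/√(1 − 0.794²) = 1/√0.3696 = 1.645; τ_4 = 15.9/1.645 = 9.666 ns.
Total: 224.2 + 214.9 + 658.0 + 9.666 ns.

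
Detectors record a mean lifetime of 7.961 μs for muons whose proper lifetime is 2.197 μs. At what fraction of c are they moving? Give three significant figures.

γ = Δt/τ₀ = 7.961/2.197 = 3.624
β = √(1 − 1/γ²) = √(1 − 0.07616) = √0.9238

β = 0.961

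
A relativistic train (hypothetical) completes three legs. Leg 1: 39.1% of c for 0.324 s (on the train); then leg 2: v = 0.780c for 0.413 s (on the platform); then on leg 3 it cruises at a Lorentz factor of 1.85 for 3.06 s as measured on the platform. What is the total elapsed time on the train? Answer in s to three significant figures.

τ = 2.24 s

Leg 1: 0.324 s is already measured on the train.
Leg 2: γ = 1/√(1 − 0.780²) = 1/√0.3916 = 1.598; τ_2 = 0.413/1.598 = 0.2584 s.
Leg 3: γ = 1.85; τ_3 = 3.06/1.850 = 1.654 s.
Total: 0.3240 + 0.2584 + 1.654 s.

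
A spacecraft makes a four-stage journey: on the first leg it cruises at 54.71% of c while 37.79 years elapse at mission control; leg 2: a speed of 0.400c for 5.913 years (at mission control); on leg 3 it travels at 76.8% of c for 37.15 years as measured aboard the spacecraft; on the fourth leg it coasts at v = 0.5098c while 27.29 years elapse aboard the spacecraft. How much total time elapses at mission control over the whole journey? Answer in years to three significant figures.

Leg 1: 37.79 years is already measured at mission control.
Leg 2: 5.913 years is already measured at mission control.
Leg 3: β = 0.768; γ = 1/√(1 − 0.768²) = 1/√0.4102 = 1.561; Δt_3 = 1.561 × 37.15 = 58.01 years.
Leg 4: γ = 1/√(1 − 0.5098²) = 1/√0.7401 = 1.162; Δt_4 = 1.162 × 27.29 = 31.72 years.
Total: 37.79 + 5.913 + 58.01 + 31.72 years.

Δt = 133 years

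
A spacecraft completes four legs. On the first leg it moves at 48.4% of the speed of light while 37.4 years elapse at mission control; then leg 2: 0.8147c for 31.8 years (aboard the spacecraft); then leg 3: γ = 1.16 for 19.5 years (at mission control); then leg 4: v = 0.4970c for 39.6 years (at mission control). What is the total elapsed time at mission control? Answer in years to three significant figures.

Leg 1: 37.4 years is already measured at mission control.
Leg 2: γ = 1/√(1 − 0.8147²) = 1/√0.3363 = 1.724; Δt_2 = 1.724 × 31.8 = 54.84 years.
Leg 3: 19.5 years is already measured at mission control.
Leg 4: 39.6 years is already measured at mission control.
Total: 37.40 + 54.84 + 19.50 + 39.60 years.

Δt = 151 years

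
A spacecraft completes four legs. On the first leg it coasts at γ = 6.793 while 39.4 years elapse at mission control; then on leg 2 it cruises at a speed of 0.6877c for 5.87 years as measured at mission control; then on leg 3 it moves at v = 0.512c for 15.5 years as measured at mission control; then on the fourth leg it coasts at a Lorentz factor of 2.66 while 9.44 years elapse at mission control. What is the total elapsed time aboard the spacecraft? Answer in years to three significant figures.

τ = 26.9 years

Leg 1: γ = 6.793; τ_1 = 39.4/6.793 = 5.800 years.
Leg 2: γ = 1/√(1 − 0.6877²) = 1/√0.5271 = 1.377; τ_2 = 5.87/1.377 = 4.262 years.
Leg 3: γ = 1/√(1 − 0.512²) = 1/√0.7379 = 1.164; τ_3 = 15.5/1.164 = 13.31 years.
Leg 4: γ = 2.66; τ_4 = 9.44/2.660 = 3.549 years.
Total: 5.800 + 4.262 + 13.31 + 3.549 years.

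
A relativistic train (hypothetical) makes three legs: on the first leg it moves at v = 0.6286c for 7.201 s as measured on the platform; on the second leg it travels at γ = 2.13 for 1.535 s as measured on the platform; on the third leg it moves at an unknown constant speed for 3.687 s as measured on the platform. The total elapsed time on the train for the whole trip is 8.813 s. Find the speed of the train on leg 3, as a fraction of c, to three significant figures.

β = 0.737

Leg 1: γ = 1/√(1 − 0.6286²) = 1/√0.6049 = 1.286; τ_1 = 7.201/1.286 = 5.600 s.
Leg 2: γ = 2.13; τ_2 = 1.535/2.130 = 0.7207 s.
Leg 3: speed unknown; τ_3 = 3.687/γ_3.
Total proper time: 5.600 + 0.7207 + τ_3 = 8.813, so τ_3 = 8.813 − 6.321 = 2.492 s.
γ_3 = 3.687/2.492 = 1.480; β = √(1 − 1/γ²) = √0.5432.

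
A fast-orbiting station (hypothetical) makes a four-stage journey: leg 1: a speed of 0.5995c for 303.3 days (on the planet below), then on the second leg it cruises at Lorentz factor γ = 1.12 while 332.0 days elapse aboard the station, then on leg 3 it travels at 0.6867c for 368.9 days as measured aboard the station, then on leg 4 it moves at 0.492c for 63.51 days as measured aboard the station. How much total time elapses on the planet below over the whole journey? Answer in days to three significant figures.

Leg 1: 303.3 days is already measured on the planet below.
Leg 2: γ = 1.12; Δt_2 = 1.120 × 332.0 = 371.8 days.
Leg 3: γ = 1/√(1 − 0.6867²) = 1/√0.5284 = 1.376; Δt_3 = 1.376 × 368.9 = 507.5 days.
Leg 4: γ = 1/√(1 − 0.492²) = 1/√0.7579 = 1.149; Δt_4 = 1.149 × 63.51 = 72.95 days.
Total: 303.3 + 371.8 + 507.5 + 72.95 days.

Δt = 1260 days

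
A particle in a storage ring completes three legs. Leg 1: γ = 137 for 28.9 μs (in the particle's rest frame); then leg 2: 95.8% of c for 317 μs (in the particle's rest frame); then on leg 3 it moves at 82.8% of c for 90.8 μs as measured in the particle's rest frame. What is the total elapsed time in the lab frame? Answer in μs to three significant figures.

Δt = 5230 μs

Leg 1: γ = 137; Δt_1 = 137.0 × 28.9 = 3959 μs.
Leg 2: β = 0.958; γ = 1/√(1 − 0.958²) = 1/√0.08224 = 3.487; Δt_2 = 3.487 × 317 = 1105 μs.
Leg 3: β = 0.828; γ = 1/√(1 − 0.828²) = 1/√0.3144 = 1.783; Δt_3 = 1.783 × 90.8 = 161.9 μs.
Total: 3959 + 1105 + 161.9 μs.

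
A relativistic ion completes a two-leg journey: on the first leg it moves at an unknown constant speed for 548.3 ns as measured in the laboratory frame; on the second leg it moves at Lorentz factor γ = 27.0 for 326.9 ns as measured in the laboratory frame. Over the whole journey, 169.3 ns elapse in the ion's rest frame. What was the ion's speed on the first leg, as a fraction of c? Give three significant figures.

β = 0.958

Leg 1: speed unknown; τ_1 = 548.3/γ_1.
Leg 2: γ = 27.0; τ_2 = 326.9/27.00 = 12.11 ns.
Total proper time: τ_1 + 12.11 = 169.3, so τ_1 = 169.3 − 12.11 = 157.2 ns.
γ_1 = 548.3/157.2 = 3.488; β = √(1 − 1/γ²) = √0.9178.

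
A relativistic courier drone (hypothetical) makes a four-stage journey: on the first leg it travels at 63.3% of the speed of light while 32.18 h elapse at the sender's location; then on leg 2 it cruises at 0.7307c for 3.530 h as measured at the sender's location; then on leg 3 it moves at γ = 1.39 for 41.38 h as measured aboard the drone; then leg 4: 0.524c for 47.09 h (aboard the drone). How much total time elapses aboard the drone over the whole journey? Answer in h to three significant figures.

τ = 116 h

Leg 1: β = 0.633; γ = 1/√(1 − 0.633²) = 1/√0.5993 = 1.292; τ_1 = 32.18/1.292 = 24.91 h.
Leg 2: γ = 1/√(1 − 0.7307²) = 1/√0.4661 = 1.465; τ_2 = 3.530/1.465 = 2.410 h.
Leg 3: 41.38 h is already measured aboard the drone.
Leg 4: 47.09 h is already measured aboard the drone.
Total: 24.91 + 2.410 + 41.38 + 47.09 h.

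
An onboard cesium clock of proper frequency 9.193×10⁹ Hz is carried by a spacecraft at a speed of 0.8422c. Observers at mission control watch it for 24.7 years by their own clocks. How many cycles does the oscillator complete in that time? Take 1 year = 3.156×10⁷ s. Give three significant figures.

N = 3.86×10¹⁸

γ = 1/√(1 − 0.8422²) = 1/√0.2907 = 1.855
During 24.7 years of lab time, the oscillator's proper time advances by τ = Δt/γ = 24.7/1.855 = 13.32 years = 4.203×10⁸ s.
N = f × τ = 9.193×10⁹ × 4.203×10⁸ = 3.864×10¹⁸.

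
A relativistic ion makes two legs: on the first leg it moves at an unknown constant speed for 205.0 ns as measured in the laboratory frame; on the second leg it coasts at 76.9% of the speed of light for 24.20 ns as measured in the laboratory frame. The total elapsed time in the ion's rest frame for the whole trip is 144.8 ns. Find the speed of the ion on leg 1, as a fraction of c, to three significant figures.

Leg 1: speed unknown; τ_1 = 205.0/γ_1.
Leg 2: β = 0.769; γ = 1/√(1 − 0.769²) = 1/√0.4086 = 1.564; τ_2 = 24.20/1.564 = 15.47 ns.
Total proper time: τ_1 + 15.47 = 144.8, so τ_1 = 144.8 − 15.47 = 129.3 ns.
γ_1 = 205.0/129.3 = 1.585; β = √(1 − 1/γ²) = √0.6020.

β = 0.776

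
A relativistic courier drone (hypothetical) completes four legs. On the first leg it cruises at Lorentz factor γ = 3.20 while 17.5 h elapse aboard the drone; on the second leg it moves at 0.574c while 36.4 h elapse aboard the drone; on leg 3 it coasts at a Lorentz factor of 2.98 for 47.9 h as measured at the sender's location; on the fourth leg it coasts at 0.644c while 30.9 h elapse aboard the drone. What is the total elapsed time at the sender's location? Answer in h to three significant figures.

Leg 1: γ = 3.20; Δt_1 = 3.200 × 17.5 = 56.00 h.
Leg 2: γ = 1/√(1 − 0.574²) = 1/√0.6705 = 1.221; Δt_2 = 1.221 × 36.4 = 44.45 h.
Leg 3: 47.9 h is already measured at the sender's location.
Leg 4: γ = 1/√(1 − 0.644²) = 1/√0.5853 = 1.307; Δt_4 = 1.307 × 30.9 = 40.39 h.
Total: 56.00 + 44.45 + 47.90 + 40.39 h.

Δt = 189 h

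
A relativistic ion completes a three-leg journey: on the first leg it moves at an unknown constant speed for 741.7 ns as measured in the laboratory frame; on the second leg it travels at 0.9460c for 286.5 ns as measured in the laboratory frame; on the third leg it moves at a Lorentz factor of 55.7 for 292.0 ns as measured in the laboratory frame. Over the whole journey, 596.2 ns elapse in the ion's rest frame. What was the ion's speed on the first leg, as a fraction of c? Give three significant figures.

Leg 1: speed unknown; τ_1 = 741.7/γ_1.
Leg 2: γ = 1/√(1 − 0.9460²) = 1/√0.1051 = 3.085; τ_2 = 286.5/3.085 = 92.87 ns.
Leg 3: γ = 55.7; τ_3 = 292.0/55.70 = 5.242 ns.
Total proper time: τ_1 + 92.87 + 5.242 = 596.2, so τ_1 = 596.2 − 98.12 = 498.1 ns.
γ_1 = 741.7/498.1 = 1.489; β = √(1 − 1/γ²) = √0.5490.

β = 0.741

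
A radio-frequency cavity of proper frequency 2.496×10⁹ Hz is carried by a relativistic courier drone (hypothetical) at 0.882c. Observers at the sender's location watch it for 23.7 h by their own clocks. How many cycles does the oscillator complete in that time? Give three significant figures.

N = 1.00×10¹⁴

γ = 1/√(1 − 0.882²) = 1/√0.2221 = 2.122
During 23.7 h of lab time, the oscillator's proper time advances by τ = Δt/γ = 23.7/2.122 = 11.17 h = 4.021×10⁴ s.
N = f × τ = 2.496×10⁹ × 4.021×10⁴ = 1.004×10¹⁴.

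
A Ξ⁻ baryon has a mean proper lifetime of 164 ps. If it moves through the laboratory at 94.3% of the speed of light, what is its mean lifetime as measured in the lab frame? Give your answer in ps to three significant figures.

β = 0.943; γ = 1/√(1 − 0.943²) = 1/√0.1108 = 3.005
The rest-frame lifetime is the proper time; the lab measures the dilated interval Δt = γτ₀ = 3.005 × 164 ps.

Δt = 493 ps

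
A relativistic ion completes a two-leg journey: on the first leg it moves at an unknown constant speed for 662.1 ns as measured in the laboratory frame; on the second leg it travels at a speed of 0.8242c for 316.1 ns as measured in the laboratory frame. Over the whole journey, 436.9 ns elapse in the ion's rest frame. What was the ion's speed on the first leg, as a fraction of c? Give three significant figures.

Leg 1: speed unknown; τ_1 = 662.1/γ_1.
Leg 2: γ = 1/√(1 − 0.8242²) = 1/√0.3207 = 1.766; τ_2 = 316.1/1.766 = 179.0 ns.
Total proper time: τ_1 + 179.0 = 436.9, so τ_1 = 436.9 − 179.0 = 257.9 ns.
γ_1 = 662.1/257.9 = 2.567; β = √(1 − 1/γ²) = √0.8483.

β = 0.921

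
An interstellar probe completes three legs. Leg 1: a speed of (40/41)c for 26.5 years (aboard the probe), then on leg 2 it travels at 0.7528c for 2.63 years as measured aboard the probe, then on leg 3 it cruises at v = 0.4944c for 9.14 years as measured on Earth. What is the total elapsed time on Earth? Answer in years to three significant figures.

Δt = 134 years

Leg 1: γ = 1/√(1 − (40/41)²) = 41/9 ≈ 4.556; Δt_1 = 4.556 × 26.5 = 120.7 years.
Leg 2: γ = 1/√(1 − 0.7528²) = 1/√0.4333 = 1.519; Δt_2 = 1.519 × 2.63 = 3.995 years.
Leg 3: 9.14 years is already measured on Earth.
Total: 120.7 + 3.995 + 9.140 years.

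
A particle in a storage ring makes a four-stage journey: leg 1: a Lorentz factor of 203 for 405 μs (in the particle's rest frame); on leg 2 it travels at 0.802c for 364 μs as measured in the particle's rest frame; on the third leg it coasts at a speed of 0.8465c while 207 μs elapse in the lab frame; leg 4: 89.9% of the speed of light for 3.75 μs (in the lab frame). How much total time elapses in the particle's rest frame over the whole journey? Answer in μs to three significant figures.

Leg 1: 405 μs is already measured in the particle's rest frame.
Leg 2: 364 μs is already measured in the particle's rest frame.
Leg 3: γ = 1/√(1 − 0.8465²) = 1/√0.2834 = 1.878; τ_3 = 207/1.878 = 110.2 μs.
Leg 4: β = 0.899; γ = 1/√(1 − 0.899²) = 1/√0.1918 = 2.283; τ_4 = 3.75/2.283 = 1.642 μs.
Total: 405.0 + 364.0 + 110.2 + 1.642 μs.

τ = 881 μs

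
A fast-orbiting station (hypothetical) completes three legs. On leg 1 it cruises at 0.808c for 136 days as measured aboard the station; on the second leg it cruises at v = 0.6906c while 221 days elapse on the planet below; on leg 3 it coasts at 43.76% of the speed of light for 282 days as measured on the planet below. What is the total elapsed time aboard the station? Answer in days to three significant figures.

Leg 1: 136 days is already measured aboard the station.
Leg 2: γ = 1/√(1 − 0.6906²) = 1/√0.5231 = 1.383; τ_2 = 221/1.383 = 159.8 days.
Leg 3: β = 0.4376; γ = 1/√(1 − 0.4376²) = 1/√0.8085 = 1.112; τ_3 = 282/1.112 = 253.6 days.
Total: 136.0 + 159.8 + 253.6 days.

τ = 549 days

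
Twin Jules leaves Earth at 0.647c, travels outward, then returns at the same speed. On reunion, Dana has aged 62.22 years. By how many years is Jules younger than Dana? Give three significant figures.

Δt − τ = 14.8 years

γ = 1/√(1 − 0.647²) = 1/√0.5814 = 1.311
Jules's elapsed proper time: τ = 62.22/1.311 = 47.44 years.
Age gap = Δt − τ = 62.22 − 47.44 years.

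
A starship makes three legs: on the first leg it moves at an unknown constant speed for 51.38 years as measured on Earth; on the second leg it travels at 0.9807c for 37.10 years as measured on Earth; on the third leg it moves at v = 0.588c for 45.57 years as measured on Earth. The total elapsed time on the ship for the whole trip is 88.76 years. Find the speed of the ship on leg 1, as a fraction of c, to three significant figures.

Leg 1: speed unknown; τ_1 = 51.38/γ_1.
Leg 2: γ = 1/√(1 − 0.9807²) = 1/√0.03823 = 5.115; τ_2 = 37.10/5.115 = 7.254 years.
Leg 3: γ = 1/√(1 − 0.588²) = 1/√0.6543 = 1.236; τ_3 = 45.57/1.236 = 36.86 years.
Total proper time: τ_1 + 7.254 + 36.86 = 88.76, so τ_1 = 88.76 − 44.11 = 44.65 years.
γ_1 = 51.38/44.65 = 1.151; β = √(1 − 1/γ²) = √0.2449.

β = 0.495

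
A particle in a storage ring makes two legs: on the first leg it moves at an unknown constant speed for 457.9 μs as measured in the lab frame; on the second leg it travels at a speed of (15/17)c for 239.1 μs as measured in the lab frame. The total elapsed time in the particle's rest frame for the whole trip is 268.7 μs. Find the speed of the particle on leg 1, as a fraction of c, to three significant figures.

β = 0.940

Leg 1: speed unknown; τ_1 = 457.9/γ_1.
Leg 2: γ = 1/√(1 − (15/17)²) = 17/8 = 2.125; τ_2 = 239.1/2.125 = 112.5 μs.
Total proper time: τ_1 + 112.5 = 268.7, so τ_1 = 268.7 − 112.5 = 156.2 μs.
γ_1 = 457.9/156.2 = 2.932; β = √(1 − 1/γ²) = √0.8837.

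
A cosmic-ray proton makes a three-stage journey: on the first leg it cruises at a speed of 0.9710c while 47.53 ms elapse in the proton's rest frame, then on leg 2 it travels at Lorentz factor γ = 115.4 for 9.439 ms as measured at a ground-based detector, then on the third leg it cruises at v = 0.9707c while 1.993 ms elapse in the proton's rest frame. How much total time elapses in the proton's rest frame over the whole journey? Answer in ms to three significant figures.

τ = 49.6 ms

Leg 1: 47.53 ms is already measured in the proton's rest frame.
Leg 2: γ = 115.4; τ_2 = 9.439/115.4 = 0.08179 ms.
Leg 3: 1.993 ms is already measured in the proton's rest frame.
Total: 47.53 + 0.08179 + 1.993 ms.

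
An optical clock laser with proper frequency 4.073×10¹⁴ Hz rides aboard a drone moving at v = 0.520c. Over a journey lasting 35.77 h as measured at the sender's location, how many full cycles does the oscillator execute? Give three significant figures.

γ = 1/√(1 − 0.520²) = 1/√0.7296 = 1.171
The oscillator's own cycle count is N = f × τ where τ is the proper time aboard the drone. τ = Δt/γ = 35.77/1.171 = 30.55 h = 1.100×10⁵ s.
N = 4.073×10¹⁴ × 1.100×10⁵ = 4.480×10¹⁹.

N = 4.48×10¹⁹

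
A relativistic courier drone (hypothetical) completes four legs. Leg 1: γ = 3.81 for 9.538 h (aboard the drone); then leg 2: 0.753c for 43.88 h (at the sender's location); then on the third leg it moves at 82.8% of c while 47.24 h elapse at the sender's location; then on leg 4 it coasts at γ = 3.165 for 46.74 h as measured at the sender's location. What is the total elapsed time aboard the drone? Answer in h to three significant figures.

τ = 79.7 h

Leg 1: 9.538 h is already measured aboard the drone.
Leg 2: γ = 1/√(1 − 0.753²) = 1/√0.4330 = 1.520; τ_2 = 43.88/1.520 = 28.87 h.
Leg 3: β = 0.828; γ = 1/√(1 − 0.828²) = 1/√0.3144 = 1.783; τ_3 = 47.24/1.783 = 26.49 h.
Leg 4: γ = 3.165; τ_4 = 46.74/3.165 = 14.77 h.
Total: 9.538 + 28.87 + 26.49 + 14.77 h.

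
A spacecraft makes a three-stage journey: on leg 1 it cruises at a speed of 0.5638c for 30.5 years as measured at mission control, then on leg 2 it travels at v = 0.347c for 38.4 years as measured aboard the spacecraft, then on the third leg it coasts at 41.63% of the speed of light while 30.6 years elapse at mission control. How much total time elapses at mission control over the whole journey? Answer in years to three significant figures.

Leg 1: 30.5 years is already measured at mission control.
Leg 2: γ = 1/√(1 − 0.347²) = 1/√0.8796 = 1.066; Δt_2 = 1.066 × 38.4 = 40.94 years.
Leg 3: 30.6 years is already measured at mission control.
Total: 30.50 + 40.94 + 30.60 years.

Δt = 102 years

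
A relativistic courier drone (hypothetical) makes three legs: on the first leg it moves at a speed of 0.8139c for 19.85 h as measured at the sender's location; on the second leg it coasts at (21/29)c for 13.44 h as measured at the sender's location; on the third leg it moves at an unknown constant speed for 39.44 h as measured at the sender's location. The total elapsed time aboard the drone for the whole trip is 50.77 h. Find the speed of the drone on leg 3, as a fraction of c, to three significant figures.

Leg 1: γ = 1/√(1 − 0.8139²) = 1/√0.3376 = 1.721; τ_1 = 19.85/1.721 = 11.53 h.
Leg 2: γ = 1/√(1 − (21/29)²) = 29/20 = 1.450; τ_2 = 13.44/1.450 = 9.269 h.
Leg 3: speed unknown; τ_3 = 39.44/γ_3.
Total proper time: 11.53 + 9.269 + τ_3 = 50.77, so τ_3 = 50.77 − 20.80 = 29.97 h.
γ_3 = 39.44/29.97 = 1.316; β = √(1 − 1/γ²) = √0.4226.

β = 0.650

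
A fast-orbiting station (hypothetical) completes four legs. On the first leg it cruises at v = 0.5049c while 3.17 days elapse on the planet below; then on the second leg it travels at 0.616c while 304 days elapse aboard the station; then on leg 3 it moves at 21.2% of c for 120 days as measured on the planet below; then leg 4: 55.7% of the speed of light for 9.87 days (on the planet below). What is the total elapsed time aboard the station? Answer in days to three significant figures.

τ = 432 days

Leg 1: γ = 1/√(1 − 0.5049²) = 1/√0.7451 = 1.159; τ_1 = 3.17/1.159 = 2.736 days.
Leg 2: 304 days is already measured aboard the station.
Leg 3: β = 0.212; γ = 1/√(1 − 0.212²) = 1/√0.9551 = 1.023; τ_3 = 120/1.023 = 117.3 days.
Leg 4: β = 0.557; γ = 1/√(1 − 0.557²) = 1/√0.6898 = 1.204; τ_4 = 9.87/1.204 = 8.197 days.
Total: 2.736 + 304.0 + 117.3 + 8.197 days.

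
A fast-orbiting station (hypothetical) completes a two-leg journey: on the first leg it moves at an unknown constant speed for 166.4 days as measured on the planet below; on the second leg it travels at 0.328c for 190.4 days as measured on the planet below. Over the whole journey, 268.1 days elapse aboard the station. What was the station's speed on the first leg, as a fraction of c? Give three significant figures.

Leg 1: speed unknown; τ_1 = 166.4/γ_1.
Leg 2: γ = 1/√(1 − 0.328²) = 1/√0.8924 = 1.059; τ_2 = 190.4/1.059 = 179.9 days.
Total proper time: τ_1 + 179.9 = 268.1, so τ_1 = 268.1 − 179.9 = 88.23 days.
γ_1 = 166.4/88.23 = 1.886; β = √(1 − 1/γ²) = √0.7188.

β = 0.848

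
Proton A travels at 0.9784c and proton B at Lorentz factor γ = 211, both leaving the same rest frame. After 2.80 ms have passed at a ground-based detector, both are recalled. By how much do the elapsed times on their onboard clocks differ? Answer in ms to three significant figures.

A: γ = 1/√(1 − 0.9784²) = 1/√0.04273 = 4.837; τ_A = 2.80/4.837 = 0.5788 ms.
B: γ = 211; τ_B = 2.80/211.0 = 0.01327 ms.

|τ_A − τ_B| = 0.566 ms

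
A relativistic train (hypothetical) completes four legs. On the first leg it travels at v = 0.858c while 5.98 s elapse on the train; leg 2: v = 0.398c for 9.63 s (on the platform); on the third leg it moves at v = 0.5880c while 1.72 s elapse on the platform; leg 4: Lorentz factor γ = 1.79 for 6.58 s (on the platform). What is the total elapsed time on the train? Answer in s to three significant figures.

Leg 1: 5.98 s is already measured on the train.
Leg 2: γ = 1/√(1 − 0.398²) = 1/√0.8416 = 1.090; τ_2 = 9.63/1.090 = 8.834 s.
Leg 3: γ = 1/√(1 − 0.5880²) = 1/√0.6543 = 1.236; τ_3 = 1.72/1.236 = 1.391 s.
Leg 4: γ = 1.79; τ_4 = 6.58/1.790 = 3.676 s.
Total: 5.980 + 8.834 + 1.391 + 3.676 s.

τ = 19.9 s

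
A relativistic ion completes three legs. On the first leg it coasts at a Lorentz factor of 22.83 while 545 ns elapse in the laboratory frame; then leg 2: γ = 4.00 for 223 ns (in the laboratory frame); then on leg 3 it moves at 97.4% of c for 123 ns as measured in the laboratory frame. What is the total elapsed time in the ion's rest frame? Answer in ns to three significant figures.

Leg 1: γ = 22.83; τ_1 = 545/22.83 = 23.87 ns.
Leg 2: γ = 4.00; τ_2 = 223/4.000 = 55.75 ns.
Leg 3: β = 0.974; γ = 1/√(1 − 0.974²) = 1/√0.05132 = 4.414; τ_3 = 123/4.414 = 27.87 ns.
Total: 23.87 + 55.75 + 27.87 ns.

τ = 107 ns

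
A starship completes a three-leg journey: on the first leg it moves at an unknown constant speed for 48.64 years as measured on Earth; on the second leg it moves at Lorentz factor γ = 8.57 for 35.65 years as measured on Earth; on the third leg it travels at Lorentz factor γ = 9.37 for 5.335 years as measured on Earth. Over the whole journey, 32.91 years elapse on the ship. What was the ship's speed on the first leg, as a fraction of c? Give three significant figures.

β = 0.815

Leg 1: speed unknown; τ_1 = 48.64/γ_1.
Leg 2: γ = 8.57; τ_2 = 35.65/8.570 = 4.160 years.
Leg 3: γ = 9.37; τ_3 = 5.335/9.370 = 0.5694 years.
Total proper time: τ_1 + 4.160 + 0.5694 = 32.91, so τ_1 = 32.91 − 4.729 = 28.18 years.
γ_1 = 48.64/28.18 = 1.726; β = √(1 − 1/γ²) = √0.6643.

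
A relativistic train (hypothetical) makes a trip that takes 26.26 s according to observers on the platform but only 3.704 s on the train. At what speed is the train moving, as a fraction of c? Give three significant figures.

The proper time is measured on the train (both events occur at the train's location); Δt is measured on the platform. γ = Δt/τ = 26.26/3.704 = 7.090.
β = √(1 − 1/γ²) = √(1 − 0.01990) = √0.9801

β = 0.990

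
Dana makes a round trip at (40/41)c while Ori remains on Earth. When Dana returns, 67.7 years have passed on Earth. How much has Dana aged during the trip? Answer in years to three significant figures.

τ = 14.9 years

γ = 1/√(1 − (40/41)²) = 41/9 ≈ 4.556
Dana's clock measures proper time along the trip: τ = Δt/γ = 67.7/4.556 years.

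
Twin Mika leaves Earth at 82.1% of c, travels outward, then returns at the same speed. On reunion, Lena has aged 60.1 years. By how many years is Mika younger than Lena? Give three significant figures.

Δt − τ = 25.8 years

β = 0.821; γ = 1/√(1 − 0.821²) = 1/√0.3260 = 1.752
Mika's elapsed proper time: τ = 60.1/1.752 = 34.31 years.
Age gap = Δt − τ = 60.1 − 34.31 years.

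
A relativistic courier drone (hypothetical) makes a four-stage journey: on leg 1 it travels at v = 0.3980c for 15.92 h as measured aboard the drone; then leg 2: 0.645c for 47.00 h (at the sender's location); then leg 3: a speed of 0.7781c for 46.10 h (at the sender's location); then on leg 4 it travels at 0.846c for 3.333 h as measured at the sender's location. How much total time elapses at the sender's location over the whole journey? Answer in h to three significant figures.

Δt = 114 h

Leg 1: γ = 1/√(1 − 0.3980²) = 1/√0.8416 = 1.090; Δt_1 = 1.090 × 15.92 = 17.35 h.
Leg 2: 47.00 h is already measured at the sender's location.
Leg 3: 46.10 h is already measured at the sender's location.
Leg 4: 3.333 h is already measured at the sender's location.
Total: 17.35 + 47.00 + 46.10 + 3.333 h.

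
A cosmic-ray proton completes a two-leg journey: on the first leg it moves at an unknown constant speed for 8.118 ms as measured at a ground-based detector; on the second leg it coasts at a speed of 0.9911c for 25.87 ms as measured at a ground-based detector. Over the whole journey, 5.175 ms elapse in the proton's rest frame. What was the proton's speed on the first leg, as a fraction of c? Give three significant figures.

β = 0.977

Leg 1: speed unknown; τ_1 = 8.118/γ_1.
Leg 2: γ = 1/√(1 − 0.9911²) = 1/√0.01772 = 7.512; τ_2 = 25.87/7.512 = 3.444 ms.
Total proper time: τ_1 + 3.444 = 5.175, so τ_1 = 5.175 − 3.444 = 1.731 ms.
γ_1 = 8.118/1.731 = 4.689; β = √(1 − 1/γ²) = √0.9545.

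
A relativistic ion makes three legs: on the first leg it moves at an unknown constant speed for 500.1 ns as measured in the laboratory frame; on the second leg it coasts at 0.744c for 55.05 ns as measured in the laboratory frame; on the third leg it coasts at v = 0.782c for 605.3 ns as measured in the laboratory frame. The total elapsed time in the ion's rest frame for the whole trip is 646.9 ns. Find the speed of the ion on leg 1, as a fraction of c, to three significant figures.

β = 0.885

Leg 1: speed unknown; τ_1 = 500.1/γ_1.
Leg 2: γ = 1/√(1 − 0.744²) = 1/√0.4465 = 1.497; τ_2 = 55.05/1.497 = 36.78 ns.
Leg 3: γ = 1/√(1 − 0.782²) = 1/√0.3885 = 1.604; τ_3 = 605.3/1.604 = 377.3 ns.
Total proper time: τ_1 + 36.78 + 377.3 = 646.9, so τ_1 = 646.9 − 414.1 = 232.8 ns.
γ_1 = 500.1/232.8 = 2.148; β = √(1 − 1/γ²) = √0.7832.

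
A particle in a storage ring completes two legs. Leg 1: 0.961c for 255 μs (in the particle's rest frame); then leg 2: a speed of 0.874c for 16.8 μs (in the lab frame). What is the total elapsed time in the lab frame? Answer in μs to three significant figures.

Leg 1: γ = 1/√(1 − 0.961²) = 1/√0.07648 = 3.616; Δt_1 = 3.616 × 255 = 922.1 μs.
Leg 2: 16.8 μs is already measured in the lab frame.
Total: 922.1 + 16.80 μs.

Δt = 939 μs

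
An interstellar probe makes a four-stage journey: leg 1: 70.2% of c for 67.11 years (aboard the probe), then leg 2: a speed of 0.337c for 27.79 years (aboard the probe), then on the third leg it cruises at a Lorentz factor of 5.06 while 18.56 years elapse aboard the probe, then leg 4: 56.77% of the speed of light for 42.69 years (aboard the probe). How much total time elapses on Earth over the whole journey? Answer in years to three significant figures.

Δt = 270 years

Leg 1: β = 0.702; γ = 1/√(1 − 0.702²) = 1/√0.5072 = 1.404; Δt_1 = 1.404 × 67.11 = 94.23 years.
Leg 2: γ = 1/√(1 − 0.337²) = 1/√0.8864 = 1.062; Δt_2 = 1.062 × 27.79 = 29.52 years.
Leg 3: γ = 5.06; Δt_3 = 5.060 × 18.56 = 93.91 years.
Leg 4: β = 0.5677; γ = 1/√(1 − 0.5677²) = 1/√0.6777 = 1.215; Δt_4 = 1.215 × 42.69 = 51.86 years.
Total: 94.23 + 29.52 + 93.91 + 51.86 years.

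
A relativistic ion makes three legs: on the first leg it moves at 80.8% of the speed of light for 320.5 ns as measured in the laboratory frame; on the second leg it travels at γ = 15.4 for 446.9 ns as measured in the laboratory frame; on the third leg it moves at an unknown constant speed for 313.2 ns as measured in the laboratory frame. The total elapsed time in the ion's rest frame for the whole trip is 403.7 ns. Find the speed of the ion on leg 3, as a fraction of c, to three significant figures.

Leg 1: β = 0.808; γ = 1/√(1 − 0.808²) = 1/√0.3471 = 1.697; τ_1 = 320.5/1.697 = 188.8 ns.
Leg 2: γ = 15.4; τ_2 = 446.9/15.40 = 29.02 ns.
Leg 3: speed unknown; τ_3 = 313.2/γ_3.
Total proper time: 188.8 + 29.02 + τ_3 = 403.7, so τ_3 = 403.7 − 217.9 = 185.8 ns.
γ_3 = 313.2/185.8 = 1.685; β = √(1 − 1/γ²) = √0.6479.

β = 0.805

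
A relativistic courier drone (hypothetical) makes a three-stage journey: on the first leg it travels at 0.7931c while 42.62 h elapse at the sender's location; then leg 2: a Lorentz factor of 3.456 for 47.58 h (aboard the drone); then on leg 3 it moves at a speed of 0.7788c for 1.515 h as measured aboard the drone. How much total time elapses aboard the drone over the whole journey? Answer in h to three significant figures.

Leg 1: γ = 1/√(1 − 0.7931²) = 1/√0.3710 = 1.642; τ_1 = 42.62/1.642 = 25.96 h.
Leg 2: 47.58 h is already measured aboard the drone.
Leg 3: 1.515 h is already measured aboard the drone.
Total: 25.96 + 47.58 + 1.515 h.

τ = 75.1 h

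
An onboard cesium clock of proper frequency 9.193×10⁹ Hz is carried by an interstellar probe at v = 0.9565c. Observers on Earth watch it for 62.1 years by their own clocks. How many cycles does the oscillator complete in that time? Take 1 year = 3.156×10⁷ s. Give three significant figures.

γ = 1/√(1 − 0.9565²) = 1/√0.08511 = 3.428
During 62.1 years of lab time, the oscillator's proper time advances by τ = Δt/γ = 62.1/3.428 = 18.12 years = 5.718×10⁸ s.
N = f × τ = 9.193×10⁹ × 5.718×10⁸ = 5.256×10¹⁸.

N = 5.26×10¹⁸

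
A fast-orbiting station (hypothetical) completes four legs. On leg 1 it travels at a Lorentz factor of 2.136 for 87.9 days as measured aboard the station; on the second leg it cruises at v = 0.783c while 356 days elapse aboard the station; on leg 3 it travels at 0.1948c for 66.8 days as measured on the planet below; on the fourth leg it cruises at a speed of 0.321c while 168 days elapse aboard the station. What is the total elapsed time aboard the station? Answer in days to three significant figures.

Leg 1: 87.9 days is already measured aboard the station.
Leg 2: 356 days is already measured aboard the station.
Leg 3: γ = 1/√(1 − 0.1948²) = 1/√0.9621 = 1.020; τ_3 = 66.8/1.020 = 65.52 days.
Leg 4: 168 days is already measured aboard the station.
Total: 87.90 + 356.0 + 65.52 + 168.0 days.

τ = 677 days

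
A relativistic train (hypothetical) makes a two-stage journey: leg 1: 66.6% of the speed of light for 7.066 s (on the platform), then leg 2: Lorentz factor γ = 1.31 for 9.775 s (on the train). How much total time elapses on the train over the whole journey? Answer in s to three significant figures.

τ = 15.0 s

Leg 1: β = 0.666; γ = 1/√(1 − 0.666²) = 1/√0.5564 = 1.341; τ_1 = 7.066/1.341 = 5.271 s.
Leg 2: 9.775 s is already measured on the train.
Total: 5.271 + 9.775 s.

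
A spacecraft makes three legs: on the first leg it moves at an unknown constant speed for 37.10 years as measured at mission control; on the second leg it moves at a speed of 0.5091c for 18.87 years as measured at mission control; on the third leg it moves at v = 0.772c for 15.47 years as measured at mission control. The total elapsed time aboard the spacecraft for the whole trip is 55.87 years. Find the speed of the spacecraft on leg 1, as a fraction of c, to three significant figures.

β = 0.596

Leg 1: speed unknown; τ_1 = 37.10/γ_1.
Leg 2: γ = 1/√(1 − 0.5091²) = 1/√0.7408 = 1.162; τ_2 = 18.87/1.162 = 16.24 years.
Leg 3: γ = 1/√(1 − 0.772²) = 1/√0.4040 = 1.573; τ_3 = 15.47/1.573 = 9.833 years.
Total proper time: τ_1 + 16.24 + 9.833 = 55.87, so τ_1 = 55.87 − 26.07 = 29.80 years.
γ_1 = 37.10/29.80 = 1.245; β = √(1 − 1/γ²) = √0.3550.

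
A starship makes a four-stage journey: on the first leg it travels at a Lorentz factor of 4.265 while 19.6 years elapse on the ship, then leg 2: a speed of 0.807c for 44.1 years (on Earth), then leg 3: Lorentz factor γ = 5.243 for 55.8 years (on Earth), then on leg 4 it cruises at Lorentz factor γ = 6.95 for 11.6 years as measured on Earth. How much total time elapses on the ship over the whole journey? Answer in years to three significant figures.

τ = 58.0 years

Leg 1: 19.6 years is already measured on the ship.
Leg 2: γ = 1/√(1 − 0.807²) = 1/√0.3488 = 1.693; τ_2 = 44.1/1.693 = 26.04 years.
Leg 3: γ = 5.243; τ_3 = 55.8/5.243 = 10.64 years.
Leg 4: γ = 6.95; τ_4 = 11.6/6.950 = 1.669 years.
Total: 19.60 + 26.04 + 10.64 + 1.669 years.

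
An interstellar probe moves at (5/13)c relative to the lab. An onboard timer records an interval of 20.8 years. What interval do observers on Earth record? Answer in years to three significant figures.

γ = 1/√(1 − (5/13)²) = 13/12 ≈ 1.083
The interval measured aboard the probe is the proper time (both events occur at the same place in that frame); the lab-frame interval is Δt = γτ = 1.083 × 20.8 years.

Δt = 22.5 years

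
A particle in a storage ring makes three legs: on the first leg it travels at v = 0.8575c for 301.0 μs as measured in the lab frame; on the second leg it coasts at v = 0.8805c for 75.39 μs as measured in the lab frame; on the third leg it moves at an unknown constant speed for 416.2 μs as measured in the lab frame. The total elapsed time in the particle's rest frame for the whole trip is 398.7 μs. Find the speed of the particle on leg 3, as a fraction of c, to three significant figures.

Leg 1: γ = 1/√(1 − 0.8575²) = 1/√0.2647 = 1.944; τ_1 = 301.0/1.944 = 154.9 μs.
Leg 2: γ = 1/√(1 − 0.8805²) = 1/√0.2247 = 2.109; τ_2 = 75.39/2.109 = 35.74 μs.
Leg 3: speed unknown; τ_3 = 416.2/γ_3.
Total proper time: 154.9 + 35.74 + τ_3 = 398.7, so τ_3 = 398.7 − 190.6 = 208.1 μs.
γ_3 = 416.2/208.1 = 2.000; β = √(1 − 1/γ²) = √0.7500.

β = 0.866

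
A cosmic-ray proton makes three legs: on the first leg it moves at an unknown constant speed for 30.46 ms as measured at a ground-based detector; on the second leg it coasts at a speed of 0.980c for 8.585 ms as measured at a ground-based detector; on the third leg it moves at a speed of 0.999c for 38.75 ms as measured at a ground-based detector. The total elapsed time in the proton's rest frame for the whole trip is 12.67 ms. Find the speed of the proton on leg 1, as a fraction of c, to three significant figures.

Leg 1: speed unknown; τ_1 = 30.46/γ_1.
Leg 2: γ = 1/√(1 − 0.980²) = 1/√0.03960 = 5.025; τ_2 = 8.585/5.025 = 1.708 ms.
Leg 3: γ = 1/√(1 − 0.999²) = 1/√0.001999 = 22.37; τ_3 = 38.75/22.37 = 1.733 ms.
Total proper time: τ_1 + 1.708 + 1.733 = 12.67, so τ_1 = 12.67 − 3.441 = 9.229 ms.
γ_1 = 30.46/9.229 = 3.300; β = √(1 − 1/γ²) = √0.9082.

β = 0.953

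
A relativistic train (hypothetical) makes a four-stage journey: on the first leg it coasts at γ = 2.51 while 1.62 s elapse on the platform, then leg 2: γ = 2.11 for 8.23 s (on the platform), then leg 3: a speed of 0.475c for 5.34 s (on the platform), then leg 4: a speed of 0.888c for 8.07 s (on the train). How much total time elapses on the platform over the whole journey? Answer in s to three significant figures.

Δt = 32.7 s

Leg 1: 1.62 s is already measured on the platform.
Leg 2: 8.23 s is already measured on the platform.
Leg 3: 5.34 s is already measured on the platform.
Leg 4: γ = 1/√(1 − 0.888²) = 1/√0.2115 = 2.175; Δt_4 = 2.175 × 8.07 = 17.55 s.
Total: 1.620 + 8.230 + 5.340 + 17.55 s.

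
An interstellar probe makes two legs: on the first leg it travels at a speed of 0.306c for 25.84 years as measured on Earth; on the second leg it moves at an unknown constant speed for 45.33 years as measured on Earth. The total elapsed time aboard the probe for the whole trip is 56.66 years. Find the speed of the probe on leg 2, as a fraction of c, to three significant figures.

Leg 1: γ = 1/√(1 − 0.306²) = 1/√0.9064 = 1.050; τ_1 = 25.84/1.050 = 24.60 years.
Leg 2: speed unknown; τ_2 = 45.33/γ_2.
Total proper time: 24.60 + τ_2 = 56.66, so τ_2 = 56.66 − 24.60 = 32.06 years.
γ_2 = 45.33/32.06 = 1.414; β = √(1 − 1/γ²) = √0.4998.

β = 0.707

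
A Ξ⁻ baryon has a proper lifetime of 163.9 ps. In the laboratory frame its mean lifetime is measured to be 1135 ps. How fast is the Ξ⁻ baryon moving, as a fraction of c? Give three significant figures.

v = 0.990c

γ = Δt/τ₀ = 1135/163.9 = 6.925
β = √(1 − 1/γ²) = √(1 − 0.02085) = √0.9791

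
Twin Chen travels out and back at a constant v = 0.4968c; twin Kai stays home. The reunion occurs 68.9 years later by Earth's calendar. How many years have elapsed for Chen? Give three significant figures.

γ = 1/√(1 − 0.4968²) = 1/√0.7532 = 1.152
Chen's clock measures proper time along the trip: τ = Δt/γ = 68.9/1.152 years.

τ = 59.8 years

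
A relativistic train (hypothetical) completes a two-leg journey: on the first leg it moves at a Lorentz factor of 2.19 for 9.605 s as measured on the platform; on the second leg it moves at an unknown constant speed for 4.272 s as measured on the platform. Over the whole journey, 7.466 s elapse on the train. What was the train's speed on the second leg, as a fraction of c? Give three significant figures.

β = 0.693

Leg 1: γ = 2.19; τ_1 = 9.605/2.190 = 4.386 s.
Leg 2: speed unknown; τ_2 = 4.272/γ_2.
Total proper time: 4.386 + τ_2 = 7.466, so τ_2 = 7.466 − 4.386 = 3.080 s.
γ_2 = 4.272/3.080 = 1.387; β = √(1 − 1/γ²) = √0.4801.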